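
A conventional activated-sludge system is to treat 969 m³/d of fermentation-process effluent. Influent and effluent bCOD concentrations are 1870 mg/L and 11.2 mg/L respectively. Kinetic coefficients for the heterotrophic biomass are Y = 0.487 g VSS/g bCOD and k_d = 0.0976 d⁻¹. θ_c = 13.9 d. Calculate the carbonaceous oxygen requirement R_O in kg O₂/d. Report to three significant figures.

R_O ≈ 1270 kg O₂/d

The observed yield is Y_obs = Y/(1 + k_d·θ_c) = 0.487 / (1 + 0.0976 × 13.9) = 0.487 / 2.357 = 0.2067 g VSS per g bCOD removed.
Q·(S₀ − S) = 969 × (1870 − 11.2) × 10⁻³ = 1801 kg/d removed.
Net sludge production P_X = 0.2067 × 1801 = 372.2 kg VSS/d.
Carbonaceous O₂ demand = substrate oxidised − cell-mass equivalent = 1801 − 1.42 × 372.2 = 1273 kg O₂/d.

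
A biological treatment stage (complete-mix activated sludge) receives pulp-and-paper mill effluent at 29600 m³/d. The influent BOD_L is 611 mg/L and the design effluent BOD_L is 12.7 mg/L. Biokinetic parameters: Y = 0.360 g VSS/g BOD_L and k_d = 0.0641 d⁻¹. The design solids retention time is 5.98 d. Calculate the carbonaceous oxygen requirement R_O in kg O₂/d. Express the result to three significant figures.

Y_obs = Y / (1 + k_d θ_c) = 0.360 / (1 + 0.0641 × 5.98) = 0.360 / 1.383 = 0.2602.
ΔS = 611 − 12.7 = 598.3 mg/L, so the substrate removal rate is 29600 × 598.3/1000 = 17710 kg BOD_L/d.
Biomass synthesised: P_X = Y_obs × 17710 = 4609 kg VSS/d.
R_O = Q·ΔS − 1.42 P_X = 17710 − 6545 = 11165 kg O₂/d.

R_O ≈ 11200 kg O₂/d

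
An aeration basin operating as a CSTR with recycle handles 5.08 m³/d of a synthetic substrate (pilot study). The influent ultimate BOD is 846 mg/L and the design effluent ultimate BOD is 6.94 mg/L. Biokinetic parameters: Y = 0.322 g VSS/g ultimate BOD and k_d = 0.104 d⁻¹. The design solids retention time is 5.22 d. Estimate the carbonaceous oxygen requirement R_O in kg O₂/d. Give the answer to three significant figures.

R_O ≈ 3.00 kg O₂/d

Y_obs = Y / (1 + k_d θ_c) = 0.322 / (1 + 0.104 × 5.22) = 0.322 / 1.543 = 0.2087.
ΔS = 846 − 6.94 = 839.1 mg/L, so the substrate removal rate is 5.08 × 839.1/1000 = 4.262 kg ultimate BOD/d.
Biomass synthesised: P_X = Y_obs × 4.262 = 0.8896 kg VSS/d.
R_O = Q·(S₀ − S) − 1.42·P_X = 4.262 − 1.42 × 0.8896 = 2.999 kg O₂/d.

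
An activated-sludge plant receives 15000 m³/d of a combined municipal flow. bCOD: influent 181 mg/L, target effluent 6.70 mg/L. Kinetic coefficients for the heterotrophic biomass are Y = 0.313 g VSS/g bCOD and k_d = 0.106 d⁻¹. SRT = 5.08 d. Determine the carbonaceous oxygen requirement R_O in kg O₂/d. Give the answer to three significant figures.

R_O ≈ 1860 kg O₂/d

Correct the yield for decay: Y_obs = Y/(1 + k_d θ_c) = 0.313 / (1 + 0.106 × 5.08) = 0.313 / 1.538 = 0.2034.
Substrate removed = Q·(S₀ − S) = 15000 m³/d × (181 − 6.70) g/m³ = 2.61×10^6 g/d = 2614 kg/d.
Net sludge production P_X = 0.2034 × 2614 = 531.9 kg VSS/d.
R_O = Q·(S₀ − S) − 1.42·P_X = 2614 − 1.42 × 531.9 = 1859 kg O₂/d.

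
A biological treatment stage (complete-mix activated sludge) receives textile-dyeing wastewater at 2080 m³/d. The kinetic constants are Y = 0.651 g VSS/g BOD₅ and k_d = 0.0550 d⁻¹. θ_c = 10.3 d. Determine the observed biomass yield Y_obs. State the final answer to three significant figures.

Y_obs ≈ 0.416 g VSS/g BOD₅

Correct the yield for decay: Y_obs = Y/(1 + k_d θ_c) = 0.651 / (1 + 0.0550 × 10.3) = 0.651 / 1.567 = 0.4156.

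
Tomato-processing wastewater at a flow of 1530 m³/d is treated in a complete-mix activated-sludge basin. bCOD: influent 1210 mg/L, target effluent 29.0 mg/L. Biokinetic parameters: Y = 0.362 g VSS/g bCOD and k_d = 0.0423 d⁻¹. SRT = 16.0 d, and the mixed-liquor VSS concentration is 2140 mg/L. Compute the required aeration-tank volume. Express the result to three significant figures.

V ≈ 2920 m³

Steady-state biomass mass balance: V·X·(1 + k_d·θ_c) = Y·Q·(S₀ − S)·θ_c, so V = 0.362 × 1530 × (1210 − 29.0) × 16.0 / [2140 × (1 + 0.0423 × 16.0)] = 1.05×10^7 / 3588 = 2917 m³.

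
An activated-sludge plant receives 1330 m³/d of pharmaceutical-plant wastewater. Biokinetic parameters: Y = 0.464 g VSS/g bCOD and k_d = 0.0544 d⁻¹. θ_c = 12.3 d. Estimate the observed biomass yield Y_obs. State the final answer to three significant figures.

Y_obs = Y / (1 + k_d θ_c) = 0.464 / (1 + 0.0544 × 12.3) = 0.464 / 1.669 = 0.2780.

Y_obs ≈ 0.278 g VSS/g bCOD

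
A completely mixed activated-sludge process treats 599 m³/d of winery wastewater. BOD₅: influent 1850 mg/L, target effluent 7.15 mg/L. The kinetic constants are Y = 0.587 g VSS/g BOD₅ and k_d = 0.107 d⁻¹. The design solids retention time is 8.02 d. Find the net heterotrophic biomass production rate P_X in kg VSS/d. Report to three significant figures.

P_X ≈ 349 kg VSS/d

Observed yield with endogenous decay: Y_obs = Y / (1 + k_d·θ_c) = 0.587 / (1 + 0.107 × 8.02) = 0.587 / 1.858 = 0.3159 g VSS/g BOD₅.
Q·(S₀ − S) = 599 × (1850 − 7.15) × 10⁻³ = 1104 kg/d removed.
P_X = Y_obs · Q(S₀ − S) = 0.3159 × 1104 = 348.7 kg VSS/d.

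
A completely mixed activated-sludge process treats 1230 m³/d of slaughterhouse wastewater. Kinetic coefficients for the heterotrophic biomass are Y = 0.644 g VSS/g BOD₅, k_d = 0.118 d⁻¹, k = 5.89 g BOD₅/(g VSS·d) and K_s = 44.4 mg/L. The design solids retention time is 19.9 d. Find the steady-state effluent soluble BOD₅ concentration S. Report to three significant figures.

S ≈ 2.06 mg/L

From the Monod/SRT balance for a CMAS, S = K_s·(1+k_d θ_c)/[θ_c·(Y k − k_d) − 1] = 44.4 × (1 + 0.118 × 19.9) / [19.9 × (0.644 × 5.89 − 0.118) − 1] = 148.7 / 72.14 = 2.061 mg/L.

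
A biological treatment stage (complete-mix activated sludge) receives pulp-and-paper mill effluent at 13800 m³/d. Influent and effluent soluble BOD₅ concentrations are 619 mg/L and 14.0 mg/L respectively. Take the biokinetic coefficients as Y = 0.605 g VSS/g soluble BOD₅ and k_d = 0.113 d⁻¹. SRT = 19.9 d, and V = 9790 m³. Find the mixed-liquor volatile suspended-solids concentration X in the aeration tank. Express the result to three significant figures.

X ≈ 3160 mg/L

X = Y·Q·ΔS·θ_c / [V·(1 + k_d θ_c)] = 0.605 × 13800 × (619 − 14.0) × 19.9 / [9790 × (1 + 0.113 × 19.9)] = 3160 mg/L.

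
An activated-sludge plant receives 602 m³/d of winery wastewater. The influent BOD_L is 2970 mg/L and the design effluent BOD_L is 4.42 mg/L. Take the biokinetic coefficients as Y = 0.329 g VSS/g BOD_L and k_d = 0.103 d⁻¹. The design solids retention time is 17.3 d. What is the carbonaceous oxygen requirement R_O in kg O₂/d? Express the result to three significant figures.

Y_obs = Y / (1 + k_d θ_c) = 0.329 / (1 + 0.103 × 17.3) = 0.329 / 2.782 = 0.1183.
Substrate removed = Q·(S₀ − S) = 602 m³/d × (2970 − 4.42) g/m³ = 1.79×10^6 g/d = 1785 kg/d.
P_X = Y_obs·Q·(S₀ − S) = 0.1183 × 1785 = 211.1 kg VSS/d.
R_O = Q·ΔS − 1.42 P_X = 1785 − 299.8 = 1485 kg O₂/d.

R_O ≈ 1490 kg O₂/d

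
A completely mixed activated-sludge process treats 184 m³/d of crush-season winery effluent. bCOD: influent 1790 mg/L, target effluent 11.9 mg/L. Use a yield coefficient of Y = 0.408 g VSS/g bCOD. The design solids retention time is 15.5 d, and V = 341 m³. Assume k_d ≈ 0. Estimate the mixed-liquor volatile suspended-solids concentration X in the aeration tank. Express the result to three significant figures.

X ≈ 6070 mg/L

X = Y·Q·ΔS·θ_c / V = 0.408 × 184 × (1790 − 11.9) × 15.5 / 341 = 6068 mg/L.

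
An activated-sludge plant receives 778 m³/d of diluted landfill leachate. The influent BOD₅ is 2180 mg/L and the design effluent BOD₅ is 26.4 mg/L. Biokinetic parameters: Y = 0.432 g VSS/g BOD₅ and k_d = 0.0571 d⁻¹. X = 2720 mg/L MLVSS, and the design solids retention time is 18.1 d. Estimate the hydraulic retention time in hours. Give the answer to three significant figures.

Rearranging the biomass balance for a CMAS with decay, V = Y·Q·ΔS·θ_c / [X·(1+k_d θ_c)] = 0.432 × 778 × (2180 − 26.4) × 18.1 / [2720 × (1 + 0.0571 × 18.1)] = 1.31×10^7 / 5531 = 2369 m³.
τ = V/Q = 2369/778 = 3.044 d, or 73.07 h.

τ ≈ 73.1 h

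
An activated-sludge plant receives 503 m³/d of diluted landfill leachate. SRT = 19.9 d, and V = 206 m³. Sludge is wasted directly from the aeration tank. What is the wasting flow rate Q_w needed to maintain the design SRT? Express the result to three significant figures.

Wasting from the aeration tank: Q_w = V / θ_c = 206.0 / 19.9 = 10.35 m³/d.

Q_w ≈ 10.4 m³/d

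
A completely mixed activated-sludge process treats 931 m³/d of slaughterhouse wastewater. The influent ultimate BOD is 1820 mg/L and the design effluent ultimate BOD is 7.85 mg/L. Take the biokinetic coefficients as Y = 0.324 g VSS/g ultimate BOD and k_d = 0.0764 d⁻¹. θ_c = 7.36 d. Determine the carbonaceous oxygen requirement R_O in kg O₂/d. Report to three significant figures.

Y_obs = Y / (1 + k_d θ_c) = 0.324 / (1 + 0.0764 × 7.36) = 0.324 / 1.562 = 0.2074.
Mass of ultimate BOD removed per day: Q(S₀ − S) = 931 × 1812 g/m³ = 1687 kg/d.
Net sludge production P_X = 0.2074 × 1687 = 349.9 kg VSS/d.
R_O = Q·ΔS − 1.42 P_X = 1687 − 496.8 = 1190 kg O₂/d.

R_O ≈ 1190 kg O₂/d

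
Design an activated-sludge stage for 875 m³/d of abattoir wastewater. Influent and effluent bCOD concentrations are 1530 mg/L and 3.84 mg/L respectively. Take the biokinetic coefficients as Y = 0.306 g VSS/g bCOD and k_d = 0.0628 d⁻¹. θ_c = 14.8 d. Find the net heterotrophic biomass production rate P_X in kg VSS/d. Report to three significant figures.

P_X ≈ 212 kg VSS/d

Observed yield with endogenous decay: Y_obs = Y / (1 + k_d·θ_c) = 0.306 / (1 + 0.0628 × 14.8) = 0.306 / 1.929 = 0.1586 g VSS/g bCOD.
ΔS = 1530 − 3.84 = 1526 mg/L, so the substrate removal rate is 875 × 1526/1000 = 1335 kg bCOD/d.
So the net sludge growth is P_X = 0.1586 × 1335 = 211.8 kg VSS/d.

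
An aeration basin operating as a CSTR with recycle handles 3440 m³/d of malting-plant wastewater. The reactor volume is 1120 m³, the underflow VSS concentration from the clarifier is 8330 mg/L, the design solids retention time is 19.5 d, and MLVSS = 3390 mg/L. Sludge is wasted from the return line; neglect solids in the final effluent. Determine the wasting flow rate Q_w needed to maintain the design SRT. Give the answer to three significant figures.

Q_w = (V·X)/(θ_c X_r) = 1120 × 3390 / (19.5 × 8330) = 23.37 m³/d.

Q_w ≈ 23.4 m³/d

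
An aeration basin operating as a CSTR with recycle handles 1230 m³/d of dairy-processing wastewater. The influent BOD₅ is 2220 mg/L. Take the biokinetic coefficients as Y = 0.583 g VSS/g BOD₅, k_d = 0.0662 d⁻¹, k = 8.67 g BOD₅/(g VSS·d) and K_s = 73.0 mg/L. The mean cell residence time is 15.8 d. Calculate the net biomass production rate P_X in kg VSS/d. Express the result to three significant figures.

From the Monod/SRT balance for a CMAS, S = K_s·(1+k_d θ_c)/[θ_c·(Y k − k_d) − 1] = 73.0 × (1 + 0.0662 × 15.8) / [15.8 × (0.583 × 8.67 − 0.0662) − 1] = 149.4 / 77.82 = 1.919 mg/L.
Observed yield with endogenous decay: Y_obs = Y / (1 + k_d·θ_c) = 0.583 / (1 + 0.0662 × 15.8) = 0.583 / 2.046 = 0.2850 g VSS/g BOD₅.
Mass of BOD₅ removed per day: Q(S₀ − S) = 1230 × 2218 g/m³ = 2728 kg/d.
Net biomass production P_X = Y_obs × Q·(S₀ − S) = 0.2850 × 2728 = 777.4 kg VSS/d.

P_X ≈ 777 kg VSS/d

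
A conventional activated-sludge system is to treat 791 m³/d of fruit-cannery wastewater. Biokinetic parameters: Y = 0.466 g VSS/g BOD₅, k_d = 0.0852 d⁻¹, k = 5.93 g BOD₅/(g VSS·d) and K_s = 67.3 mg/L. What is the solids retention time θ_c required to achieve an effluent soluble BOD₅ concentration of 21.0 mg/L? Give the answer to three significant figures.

θ_c ≈ 1.75 d

From 1/θ_c = Y·k·S/(K_s + S) − k_d: Y·k·S/(K_s+S) = 0.466 × 5.93 × 21.0 / (67.3 + 21.0) = 0.6572 d⁻¹.
Then 1/θ_c = μ − k_d = 0.6572 − 0.0852 = 0.5720 d⁻¹, giving θ_c = 1.748 d.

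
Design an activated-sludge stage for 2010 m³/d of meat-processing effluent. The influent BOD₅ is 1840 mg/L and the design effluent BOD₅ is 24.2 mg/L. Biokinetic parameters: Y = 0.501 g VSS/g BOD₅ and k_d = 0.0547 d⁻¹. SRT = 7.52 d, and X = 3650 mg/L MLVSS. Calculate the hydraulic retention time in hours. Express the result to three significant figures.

τ ≈ 31.9 h

Steady-state biomass mass balance: V·X·(1 + k_d·θ_c) = Y·Q·(S₀ − S)·θ_c, so V = 0.501 × 2010 × (1840 − 24.2) × 7.52 / [3650 × (1 + 0.0547 × 7.52)] = 1.38×10^7 / 5151 = 2669 m³.
HRT = V/Q = 2669 m³ / 2010 m³·d⁻¹ = 1.328 d × 24 = 31.87 h.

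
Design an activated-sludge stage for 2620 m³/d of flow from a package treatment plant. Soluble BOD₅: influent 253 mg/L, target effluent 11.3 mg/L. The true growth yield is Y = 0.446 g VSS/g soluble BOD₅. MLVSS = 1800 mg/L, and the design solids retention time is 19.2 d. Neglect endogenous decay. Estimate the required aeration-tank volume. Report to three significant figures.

V ≈ 3010 m³

With k_d = 0 the design equation reduces to V = Y Q (S₀−S) θ_c / X = 0.446 × 2620 × (253 − 11.3) × 19.2 / 1800 = 3013 m³.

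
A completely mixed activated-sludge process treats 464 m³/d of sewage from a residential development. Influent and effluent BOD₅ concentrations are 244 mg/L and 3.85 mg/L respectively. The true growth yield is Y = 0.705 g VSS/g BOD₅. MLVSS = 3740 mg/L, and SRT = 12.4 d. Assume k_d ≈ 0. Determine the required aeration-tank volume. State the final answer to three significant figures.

V ≈ 260 m³

With k_d = 0 the design equation reduces to V = Y Q (S₀−S) θ_c / X = 0.705 × 464 × (244 − 3.85) × 12.4 / 3740 = 260.5 m³.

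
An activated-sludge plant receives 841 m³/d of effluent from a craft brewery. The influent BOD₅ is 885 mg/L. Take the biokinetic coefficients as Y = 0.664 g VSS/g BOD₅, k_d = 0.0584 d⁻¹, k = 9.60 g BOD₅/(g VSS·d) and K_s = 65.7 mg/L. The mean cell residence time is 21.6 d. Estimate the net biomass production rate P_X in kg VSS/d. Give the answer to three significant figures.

Effluent substrate depends only on kinetics and SRT: S = K_s(1 + k_d θ_c) / [θ_c(Yk − k_d) − 1] = 65.7 × (1 + 0.0584 × 21.6) / [21.6 × (0.664 × 9.60 − 0.0584) − 1] = 148.6 / 135.4 = 1.097 mg/L.
Correct the yield for decay: Y_obs = Y/(1 + k_d θ_c) = 0.664 / (1 + 0.0584 × 21.6) = 0.664 / 2.261 = 0.2936.
ΔS = 885 − 1.10 = 883.9 mg/L, so the substrate removal rate is 841 × 883.9/1000 = 743.4 kg BOD₅/d.
Biomass produced: P_X = Y_obs·Q·ΔS = 0.2936 × 743.4 ≈ 218.3 kg VSS/d.

P_X ≈ 218 kg VSS/d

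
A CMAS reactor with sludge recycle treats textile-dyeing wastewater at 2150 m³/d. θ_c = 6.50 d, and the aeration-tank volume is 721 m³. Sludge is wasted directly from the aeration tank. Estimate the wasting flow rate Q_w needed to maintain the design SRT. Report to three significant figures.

Q_w ≈ 111 m³/d

For wasting at MLVSS concentration, Q_w = V/θ_c = 721.0/6.50 = 110.9 m³/d.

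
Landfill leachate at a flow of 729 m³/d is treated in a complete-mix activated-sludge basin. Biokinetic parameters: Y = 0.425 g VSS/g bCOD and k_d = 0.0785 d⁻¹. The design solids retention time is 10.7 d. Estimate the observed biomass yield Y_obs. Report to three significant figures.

The observed yield is Y_obs = Y/(1 + k_d·θ_c) = 0.425 / (1 + 0.0785 × 10.7) = 0.425 / 1.840 = 0.2310 g VSS per g bCOD removed.

Y_obs ≈ 0.231 g VSS/g bCOD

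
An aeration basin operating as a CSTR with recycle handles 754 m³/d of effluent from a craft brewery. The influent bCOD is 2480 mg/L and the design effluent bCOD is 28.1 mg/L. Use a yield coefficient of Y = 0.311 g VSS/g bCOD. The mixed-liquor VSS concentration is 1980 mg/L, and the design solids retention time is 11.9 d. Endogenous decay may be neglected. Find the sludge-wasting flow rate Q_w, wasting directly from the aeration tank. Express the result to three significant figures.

Biomass mass balance (decay neglected): V·X = Y·Q·(S₀ − S)·θ_c, so V = 0.311 × 754 × (2480 − 28.1) × 11.9 / 1980 = 3456 m³.
With mixed-liquor wasting, θ_c = V/Q_w, so Q_w = V/θ_c = 3456/11.9 = 290.4 m³/d.

Q_w ≈ 290 m³/d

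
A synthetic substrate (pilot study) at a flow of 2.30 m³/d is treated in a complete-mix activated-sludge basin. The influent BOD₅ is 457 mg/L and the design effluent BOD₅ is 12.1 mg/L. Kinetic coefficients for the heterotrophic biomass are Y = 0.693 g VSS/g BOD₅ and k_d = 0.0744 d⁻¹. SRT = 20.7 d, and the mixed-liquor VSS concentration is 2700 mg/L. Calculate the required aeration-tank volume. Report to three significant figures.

V ≈ 2.14 m³

Steady-state biomass mass balance: V·X·(1 + k_d·θ_c) = Y·Q·(S₀ − S)·θ_c, so V = 0.693 × 2.30 × (457 − 12.1) × 20.7 / [2700 × (1 + 0.0744 × 20.7)] = 1.47×10^4 / 6858 = 2.140 m³.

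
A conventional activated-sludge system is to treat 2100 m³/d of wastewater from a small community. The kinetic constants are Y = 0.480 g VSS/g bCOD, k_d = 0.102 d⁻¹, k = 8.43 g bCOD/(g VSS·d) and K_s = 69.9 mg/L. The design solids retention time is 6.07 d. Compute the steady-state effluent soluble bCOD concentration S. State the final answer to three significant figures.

From the Monod/SRT balance for a CMAS, S = K_s·(1+k_d θ_c)/[θ_c·(Y k − k_d) − 1] = 69.9 × (1 + 0.102 × 6.07) / [6.07 × (0.480 × 8.43 − 0.102) − 1] = 113.2 / 22.94 = 4.933 mg/L.

S ≈ 4.93 mg/L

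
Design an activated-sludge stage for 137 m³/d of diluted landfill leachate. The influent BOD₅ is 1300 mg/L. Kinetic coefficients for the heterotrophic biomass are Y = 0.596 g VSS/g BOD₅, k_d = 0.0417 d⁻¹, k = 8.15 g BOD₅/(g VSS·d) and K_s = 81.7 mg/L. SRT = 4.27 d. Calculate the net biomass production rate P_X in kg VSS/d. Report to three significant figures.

Effluent substrate depends only on kinetics and SRT: S = K_s(1 + k_d θ_c) / [θ_c(Yk − k_d) − 1] = 81.7 × (1 + 0.0417 × 4.27) / [4.27 × (0.596 × 8.15 − 0.0417) − 1] = 96.25 / 19.56 = 4.920 mg/L.
Observed yield with endogenous decay: Y_obs = Y / (1 + k_d·θ_c) = 0.596 / (1 + 0.0417 × 4.27) = 0.596 / 1.178 = 0.5059 g VSS/g BOD₅.
ΔS = 1300 − 4.92 = 1295 mg/L, so the substrate removal rate is 137 × 1295/1000 = 177.4 kg BOD₅/d.
Biomass produced: P_X = Y_obs·Q·ΔS = 0.5059 × 177.4 ≈ 89.76 kg VSS/d.

P_X ≈ 89.8 kg VSS/d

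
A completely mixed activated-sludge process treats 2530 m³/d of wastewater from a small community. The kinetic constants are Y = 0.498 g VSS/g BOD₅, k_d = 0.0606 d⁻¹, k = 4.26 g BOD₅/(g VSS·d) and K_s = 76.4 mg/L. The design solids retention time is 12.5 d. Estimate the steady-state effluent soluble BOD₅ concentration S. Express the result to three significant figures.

S ≈ 5.42 mg/L

From the Monod/SRT balance for a CMAS, S = K_s·(1+k_d θ_c)/[θ_c·(Y k − k_d) − 1] = 76.4 × (1 + 0.0606 × 12.5) / [12.5 × (0.498 × 4.26 − 0.0606) − 1] = 134.3 / 24.76 = 5.423 mg/L.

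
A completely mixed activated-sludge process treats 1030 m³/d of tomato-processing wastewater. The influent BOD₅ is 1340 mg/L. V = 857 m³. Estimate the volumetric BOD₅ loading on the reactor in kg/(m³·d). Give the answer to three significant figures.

L_v ≈ 1.61 kg BOD₅/(m³·d)

L_v = Q S₀ / V = 1030 × 1340 × 10⁻³ / 857.0 = 1.611 kg/(m³·d).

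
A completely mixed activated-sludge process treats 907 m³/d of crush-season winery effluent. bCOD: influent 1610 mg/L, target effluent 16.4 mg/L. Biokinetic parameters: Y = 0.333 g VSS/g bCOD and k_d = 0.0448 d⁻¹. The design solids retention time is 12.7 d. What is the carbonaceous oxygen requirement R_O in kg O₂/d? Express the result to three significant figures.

R_O ≈ 1010 kg O₂/d

Observed yield with endogenous decay: Y_obs = Y / (1 + k_d·θ_c) = 0.333 / (1 + 0.0448 × 12.7) = 0.333 / 1.569 = 0.2122 g VSS/g bCOD.
Q·(S₀ − S) = 907 × (1610 − 16.4) × 10⁻³ = 1445 kg/d removed.
Net sludge production P_X = 0.2122 × 1445 = 306.8 kg VSS/d.
R_O = Q·(S₀ − S) − 1.42·P_X = 1445 − 1.42 × 306.8 = 1010 kg O₂/d.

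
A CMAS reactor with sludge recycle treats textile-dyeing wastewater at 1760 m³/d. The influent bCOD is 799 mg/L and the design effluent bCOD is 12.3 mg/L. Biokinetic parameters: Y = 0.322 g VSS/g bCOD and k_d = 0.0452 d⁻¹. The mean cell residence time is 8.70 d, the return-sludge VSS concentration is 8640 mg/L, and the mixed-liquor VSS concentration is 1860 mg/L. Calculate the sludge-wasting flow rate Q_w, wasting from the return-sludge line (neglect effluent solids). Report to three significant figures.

From the SRT design equation V = Y Q (S₀−S) θ_c / [X (1 + k_d θ_c)] = 0.322 × 1760 × (799 − 12.3) × 8.70 / [1860 × (1 + 0.0452 × 8.70)] = 3.88×10^6 / 2591 = 1497 m³.
Wasting from the return line (neglecting effluent solids): Q_w = V·X / (θ_c·X_r) = 1497 × 1860 / (8.70 × 8640) = 37.04 m³/d.

Q_w ≈ 37.0 m³/d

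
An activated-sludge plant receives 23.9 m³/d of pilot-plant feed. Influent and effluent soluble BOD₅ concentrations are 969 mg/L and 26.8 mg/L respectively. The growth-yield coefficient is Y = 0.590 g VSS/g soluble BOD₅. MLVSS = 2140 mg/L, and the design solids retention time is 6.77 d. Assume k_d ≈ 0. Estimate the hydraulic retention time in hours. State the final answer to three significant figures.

τ ≈ 42.2 h

Biomass mass balance (decay neglected): V·X = Y·Q·(S₀ − S)·θ_c, so V = 0.590 × 23.9 × (969 − 26.8) × 6.77 / 2140 = 42.03 m³.
HRT = V/Q = 42.03 m³ / 23.9 m³·d⁻¹ = 1.759 d × 24 = 42.21 h.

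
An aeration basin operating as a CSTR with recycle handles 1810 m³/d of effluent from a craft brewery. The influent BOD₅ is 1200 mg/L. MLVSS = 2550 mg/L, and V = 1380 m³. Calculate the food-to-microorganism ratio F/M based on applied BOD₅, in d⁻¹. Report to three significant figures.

F/M ≈ 0.617 d⁻¹

F/M = Q·S₀ / (V·X) = 1810 × 1200 / (1380 × 2550) = 0.6172 g BOD₅·(g VSS·d)⁻¹.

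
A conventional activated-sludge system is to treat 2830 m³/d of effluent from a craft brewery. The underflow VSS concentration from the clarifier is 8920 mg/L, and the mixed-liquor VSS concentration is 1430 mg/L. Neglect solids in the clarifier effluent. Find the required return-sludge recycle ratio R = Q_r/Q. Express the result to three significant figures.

R ≈ 0.191

Solids balance on the clarifier gives (1+R)X = R·X_r, so R = X/(X_r − X) = 1430 / (8920 − 1430) = 0.1909.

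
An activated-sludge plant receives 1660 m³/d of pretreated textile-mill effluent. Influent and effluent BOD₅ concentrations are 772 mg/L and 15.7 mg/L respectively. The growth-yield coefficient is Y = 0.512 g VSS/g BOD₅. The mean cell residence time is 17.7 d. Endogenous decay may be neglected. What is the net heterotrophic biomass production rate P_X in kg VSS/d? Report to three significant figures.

No decay correction is needed, so Y_obs = Y = 0.512.
Q·(S₀ − S) = 1660 × (772 − 15.7) × 10⁻³ = 1255 kg/d removed.
So the net sludge growth is P_X = 0.5120 × 1255 = 642.8 kg VSS/d.

P_X ≈ 643 kg VSS/d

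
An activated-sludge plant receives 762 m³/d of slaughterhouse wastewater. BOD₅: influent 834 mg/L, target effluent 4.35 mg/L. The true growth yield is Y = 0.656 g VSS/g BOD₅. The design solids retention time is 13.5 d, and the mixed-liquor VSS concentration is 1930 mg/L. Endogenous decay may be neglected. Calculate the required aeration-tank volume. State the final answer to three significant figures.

Biomass mass balance (decay neglected): V·X = Y·Q·(S₀ − S)·θ_c, so V = 0.656 × 762 × (834 − 4.35) × 13.5 / 1930 = 2901 m³.

V ≈ 2900 m³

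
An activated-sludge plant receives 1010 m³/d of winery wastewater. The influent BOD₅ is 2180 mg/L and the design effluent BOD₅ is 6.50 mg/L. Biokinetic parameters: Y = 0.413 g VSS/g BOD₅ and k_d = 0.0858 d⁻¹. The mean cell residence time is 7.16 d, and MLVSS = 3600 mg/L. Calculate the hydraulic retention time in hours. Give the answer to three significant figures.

τ ≈ 26.5 h

Steady-state biomass mass balance: V·X·(1 + k_d·θ_c) = Y·Q·(S₀ − S)·θ_c, so V = 0.413 × 1010 × (2180 − 6.50) × 7.16 / [3600 × (1 + 0.0858 × 7.16)] = 6.49×10^6 / 5812 = 1117 m³.
τ = V/Q = 1117/1010 = 1.106 d, or 26.54 h.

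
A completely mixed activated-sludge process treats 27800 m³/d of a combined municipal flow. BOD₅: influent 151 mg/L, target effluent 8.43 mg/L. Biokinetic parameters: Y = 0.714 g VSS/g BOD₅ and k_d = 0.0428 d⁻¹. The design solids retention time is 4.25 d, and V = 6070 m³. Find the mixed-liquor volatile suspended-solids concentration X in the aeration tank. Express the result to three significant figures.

X ≈ 1680 mg/L

X = Y·Q·ΔS·θ_c / [V·(1 + k_d θ_c)] = 0.714 × 27800 × (151 − 8.43) × 4.25 / [6070 × (1 + 0.0428 × 4.25)] = 1676 mg/L.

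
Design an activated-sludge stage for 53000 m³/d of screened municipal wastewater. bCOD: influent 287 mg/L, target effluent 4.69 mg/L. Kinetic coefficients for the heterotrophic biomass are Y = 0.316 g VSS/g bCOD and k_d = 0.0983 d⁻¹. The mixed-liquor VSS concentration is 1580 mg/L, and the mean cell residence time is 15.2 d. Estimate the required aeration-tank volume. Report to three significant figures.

Rearranging the biomass balance for a CMAS with decay, V = Y·Q·ΔS·θ_c / [X·(1+k_d θ_c)] = 0.316 × 53000 × (287 − 4.69) × 15.2 / [1580 × (1 + 0.0983 × 15.2)] = 7.19×10^7 / 3941 = 18237 m³.

V ≈ 18200 m³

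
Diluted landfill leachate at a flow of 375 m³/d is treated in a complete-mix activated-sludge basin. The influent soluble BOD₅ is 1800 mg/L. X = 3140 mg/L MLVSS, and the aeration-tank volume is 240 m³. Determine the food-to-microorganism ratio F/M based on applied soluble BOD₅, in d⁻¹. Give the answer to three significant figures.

F/M ≈ 0.896 d⁻¹

F/M = Q·S₀ / (V·X) = 375 × 1800 / (240.0 × 3140) = 0.8957 g soluble BOD₅·(g VSS·d)⁻¹.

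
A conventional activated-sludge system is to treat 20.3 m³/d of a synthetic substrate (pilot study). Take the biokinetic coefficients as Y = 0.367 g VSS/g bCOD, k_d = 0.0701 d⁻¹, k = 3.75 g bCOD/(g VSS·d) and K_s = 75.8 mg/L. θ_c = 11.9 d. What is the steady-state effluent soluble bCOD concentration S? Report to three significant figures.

From the Monod/SRT balance for a CMAS, S = K_s·(1+k_d θ_c)/[θ_c·(Y k − k_d) − 1] = 75.8 × (1 + 0.0701 × 11.9) / [11.9 × (0.367 × 3.75 − 0.0701) − 1] = 139.0 / 14.54 = 9.560 mg/L.

S ≈ 9.56 mg/L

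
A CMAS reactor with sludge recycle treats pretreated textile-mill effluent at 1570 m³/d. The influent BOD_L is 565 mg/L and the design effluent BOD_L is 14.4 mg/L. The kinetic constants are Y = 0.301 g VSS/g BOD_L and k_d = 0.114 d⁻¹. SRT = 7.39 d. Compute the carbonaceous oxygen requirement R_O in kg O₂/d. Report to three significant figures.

R_O ≈ 664 kg O₂/d

Correct the yield for decay: Y_obs = Y/(1 + k_d θ_c) = 0.301 / (1 + 0.114 × 7.39) = 0.301 / 1.842 = 0.1634.
ΔS = 565 − 14.4 = 550.6 mg/L, so the substrate removal rate is 1570 × 550.6/1000 = 864.4 kg BOD_L/d.
Net sludge production P_X = 0.1634 × 864.4 = 141.2 kg VSS/d.
R_O = Q·ΔS − 1.42 P_X = 864.4 − 200.5 = 663.9 kg O₂/d.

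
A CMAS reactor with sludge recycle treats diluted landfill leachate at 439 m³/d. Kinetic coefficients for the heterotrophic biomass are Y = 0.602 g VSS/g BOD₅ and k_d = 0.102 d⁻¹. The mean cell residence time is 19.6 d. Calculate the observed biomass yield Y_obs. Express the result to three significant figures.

Y_obs ≈ 0.201 g VSS/g BOD₅

Correct the yield for decay: Y_obs = Y/(1 + k_d θ_c) = 0.602 / (1 + 0.102 × 19.6) = 0.602 / 2.999 = 0.2007.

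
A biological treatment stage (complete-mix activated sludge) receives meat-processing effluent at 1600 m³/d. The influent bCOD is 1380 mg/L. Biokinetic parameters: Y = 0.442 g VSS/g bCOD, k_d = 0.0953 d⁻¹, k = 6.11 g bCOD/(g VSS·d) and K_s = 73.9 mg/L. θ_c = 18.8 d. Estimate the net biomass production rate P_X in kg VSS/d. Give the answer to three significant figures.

From the Monod/SRT balance for a CMAS, S = K_s·(1+k_d θ_c)/[θ_c·(Y k − k_d) − 1] = 73.9 × (1 + 0.0953 × 18.8) / [18.8 × (0.442 × 6.11 − 0.0953) − 1] = 206.3 / 47.98 = 4.300 mg/L.
Correct the yield for decay: Y_obs = Y/(1 + k_d θ_c) = 0.442 / (1 + 0.0953 × 18.8) = 0.442 / 2.792 = 0.1583.
Mass of bCOD removed per day: Q(S₀ − S) = 1600 × 1376 g/m³ = 2201 kg/d.
P_X = Y_obs · Q(S₀ − S) = 0.1583 × 2201 = 348.5 kg VSS/d.

P_X ≈ 349 kg VSS/d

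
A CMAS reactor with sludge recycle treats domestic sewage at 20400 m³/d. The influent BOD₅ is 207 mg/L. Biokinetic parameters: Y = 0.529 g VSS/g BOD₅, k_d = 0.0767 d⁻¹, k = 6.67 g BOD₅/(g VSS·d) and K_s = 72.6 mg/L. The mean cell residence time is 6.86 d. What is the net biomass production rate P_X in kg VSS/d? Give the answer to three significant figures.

From the Monod/SRT balance for a CMAS, S = K_s·(1+k_d θ_c)/[θ_c·(Y k − k_d) − 1] = 72.6 × (1 + 0.0767 × 6.86) / [6.86 × (0.529 × 6.67 − 0.0767) − 1] = 110.8 / 22.68 = 4.886 mg/L.
The observed yield is Y_obs = Y/(1 + k_d·θ_c) = 0.529 / (1 + 0.0767 × 6.86) = 0.529 / 1.526 = 0.3466 g VSS per g BOD₅ removed.
ΔS = 207 − 4.89 = 202.1 mg/L, so the substrate removal rate is 20400 × 202.1/1000 = 4123 kg BOD₅/d.
So the net sludge growth is P_X = 0.3466 × 4123 = 1429 kg VSS/d.

P_X ≈ 1430 kg VSS/d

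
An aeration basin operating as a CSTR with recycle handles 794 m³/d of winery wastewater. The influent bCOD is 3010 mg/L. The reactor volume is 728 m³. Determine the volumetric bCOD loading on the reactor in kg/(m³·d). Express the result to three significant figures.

L_v = Q S₀ / V = 794 × 3010 × 10⁻³ / 728.0 = 3.283 kg/(m³·d).

L_v ≈ 3.28 kg bCOD/(m³·d)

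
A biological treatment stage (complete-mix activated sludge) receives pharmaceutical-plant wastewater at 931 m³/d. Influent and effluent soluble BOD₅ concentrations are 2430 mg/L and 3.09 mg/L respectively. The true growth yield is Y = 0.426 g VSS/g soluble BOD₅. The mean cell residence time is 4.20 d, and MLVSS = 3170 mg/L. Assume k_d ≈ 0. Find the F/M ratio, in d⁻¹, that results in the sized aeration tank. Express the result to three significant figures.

F/M ≈ 0.560 d⁻¹

Biomass mass balance (decay neglected): V·X = Y·Q·(S₀ − S)·θ_c, so V = 0.426 × 931 × (2430 − 3.09) × 4.20 / 3170 = 1275 m³.
Food-to-microorganism ratio F/M = Q S₀ / (V X) = 931 × 2430 / (1275 × 3170) = 0.5596 d⁻¹.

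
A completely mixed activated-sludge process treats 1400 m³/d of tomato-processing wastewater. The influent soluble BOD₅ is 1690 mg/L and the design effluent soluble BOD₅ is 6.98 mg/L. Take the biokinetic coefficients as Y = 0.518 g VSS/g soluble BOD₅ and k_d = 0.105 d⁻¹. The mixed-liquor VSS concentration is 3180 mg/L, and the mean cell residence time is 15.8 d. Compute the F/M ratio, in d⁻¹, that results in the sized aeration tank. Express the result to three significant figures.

From the SRT design equation V = Y Q (S₀−S) θ_c / [X (1 + k_d θ_c)] = 0.518 × 1400 × (1690 − 6.98) × 15.8 / [3180 × (1 + 0.105 × 15.8)] = 1.93×10^7 / 8456 = 2281 m³.
Food-to-microorganism ratio F/M = Q S₀ / (V X) = 1400 × 1690 / (2281 × 3180) = 0.3262 d⁻¹.

F/M ≈ 0.326 d⁻¹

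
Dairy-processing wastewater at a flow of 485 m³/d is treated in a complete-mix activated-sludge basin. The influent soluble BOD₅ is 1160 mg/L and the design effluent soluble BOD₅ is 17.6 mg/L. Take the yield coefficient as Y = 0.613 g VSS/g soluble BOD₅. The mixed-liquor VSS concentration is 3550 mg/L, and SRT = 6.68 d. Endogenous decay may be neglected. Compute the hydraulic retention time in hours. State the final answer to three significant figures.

τ ≈ 31.6 h

With k_d = 0 the design equation reduces to V = Y Q (S₀−S) θ_c / X = 0.613 × 485 × (1160 − 17.6) × 6.68 / 3550 = 639.1 m³.
HRT = V/Q = 639.1 m³ / 485 m³·d⁻¹ = 1.318 d × 24 = 31.63 h.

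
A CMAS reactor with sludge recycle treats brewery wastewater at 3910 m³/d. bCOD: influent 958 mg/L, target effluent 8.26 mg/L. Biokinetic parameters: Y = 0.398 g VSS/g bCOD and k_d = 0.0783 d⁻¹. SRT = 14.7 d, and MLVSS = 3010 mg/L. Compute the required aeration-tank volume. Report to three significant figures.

From the SRT design equation V = Y Q (S₀−S) θ_c / [X (1 + k_d θ_c)] = 0.398 × 3910 × (958 − 8.26) × 14.7 / [3010 × (1 + 0.0783 × 14.7)] = 2.17×10^7 / 6475 = 3356 m³.

V ≈ 3360 m³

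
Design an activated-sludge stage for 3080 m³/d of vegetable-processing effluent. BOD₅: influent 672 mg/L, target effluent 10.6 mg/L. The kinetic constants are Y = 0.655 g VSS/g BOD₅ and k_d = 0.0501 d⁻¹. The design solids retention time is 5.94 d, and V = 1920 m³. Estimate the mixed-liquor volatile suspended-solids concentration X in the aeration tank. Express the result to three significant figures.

From V·X·(1 + k_d·θ_c) = Y·Q·(S₀ − S)·θ_c: X = 0.655 × 3080 × (672 − 10.6) × 5.94 / [1920 × (1 + 0.0501 × 5.94)] = 3181 mg/L.

X ≈ 3180 mg/L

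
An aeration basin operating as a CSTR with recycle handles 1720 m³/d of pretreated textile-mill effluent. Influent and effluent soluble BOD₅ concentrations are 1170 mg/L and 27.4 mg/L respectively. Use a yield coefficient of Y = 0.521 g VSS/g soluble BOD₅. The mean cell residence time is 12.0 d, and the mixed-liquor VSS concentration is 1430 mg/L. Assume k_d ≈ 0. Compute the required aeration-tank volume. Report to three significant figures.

V ≈ 8590 m³

Biomass mass balance (decay neglected): V·X = Y·Q·(S₀ − S)·θ_c, so V = 0.521 × 1720 × (1170 − 27.4) × 12.0 / 1430 = 8592 m³.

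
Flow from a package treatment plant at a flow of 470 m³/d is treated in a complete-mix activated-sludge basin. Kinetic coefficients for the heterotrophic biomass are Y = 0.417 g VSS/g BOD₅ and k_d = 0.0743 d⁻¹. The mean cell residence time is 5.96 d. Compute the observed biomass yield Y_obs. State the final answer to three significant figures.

Y_obs ≈ 0.289 g VSS/g BOD₅

The observed yield is Y_obs = Y/(1 + k_d·θ_c) = 0.417 / (1 + 0.0743 × 5.96) = 0.417 / 1.443 = 0.2890 g VSS per g BOD₅ removed.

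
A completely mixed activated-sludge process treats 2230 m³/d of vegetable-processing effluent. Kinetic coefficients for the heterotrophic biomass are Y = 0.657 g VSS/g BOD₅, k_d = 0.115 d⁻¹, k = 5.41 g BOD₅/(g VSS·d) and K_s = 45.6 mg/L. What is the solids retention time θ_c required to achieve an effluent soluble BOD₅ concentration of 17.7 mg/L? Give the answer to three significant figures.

θ_c ≈ 1.14 d

At the target effluent, Y k S/(K_s+S) = 0.657×5.41×17.7/63.30 = 0.9939 d⁻¹.
Then 1/θ_c = μ − k_d = 0.9939 − 0.115 = 0.8789 d⁻¹, giving θ_c = 1.138 d.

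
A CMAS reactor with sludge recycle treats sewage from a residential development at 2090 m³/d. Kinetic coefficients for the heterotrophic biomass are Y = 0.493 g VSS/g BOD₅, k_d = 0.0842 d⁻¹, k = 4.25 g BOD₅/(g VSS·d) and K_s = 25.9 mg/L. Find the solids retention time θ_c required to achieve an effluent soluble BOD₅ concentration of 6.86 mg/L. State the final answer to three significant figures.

θ_c ≈ 2.82 d

From 1/θ_c = Y·k·S/(K_s + S) − k_d: Y·k·S/(K_s+S) = 0.493 × 4.25 × 6.86 / (25.9 + 6.86) = 0.4387 d⁻¹.
1/θ_c = 0.4387 − 0.0842 = 0.3545 d⁻¹, so θ_c = 2.820 d.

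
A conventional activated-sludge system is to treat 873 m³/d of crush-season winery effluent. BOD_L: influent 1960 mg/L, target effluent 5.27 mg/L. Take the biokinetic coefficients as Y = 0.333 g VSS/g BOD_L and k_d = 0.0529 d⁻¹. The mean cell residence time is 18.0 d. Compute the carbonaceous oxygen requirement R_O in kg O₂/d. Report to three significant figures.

The observed yield is Y_obs = Y/(1 + k_d·θ_c) = 0.333 / (1 + 0.0529 × 18.0) = 0.333 / 1.952 = 0.1706 g VSS per g BOD_L removed.
Mass of BOD_L removed per day: Q(S₀ − S) = 873 × 1955 g/m³ = 1706 kg/d.
Biomass synthesised: P_X = Y_obs × 1706 = 291.1 kg VSS/d.
Carbonaceous O₂ demand = substrate oxidised − cell-mass equivalent = 1706 − 1.42 × 291.1 = 1293 kg O₂/d.

R_O ≈ 1290 kg O₂/d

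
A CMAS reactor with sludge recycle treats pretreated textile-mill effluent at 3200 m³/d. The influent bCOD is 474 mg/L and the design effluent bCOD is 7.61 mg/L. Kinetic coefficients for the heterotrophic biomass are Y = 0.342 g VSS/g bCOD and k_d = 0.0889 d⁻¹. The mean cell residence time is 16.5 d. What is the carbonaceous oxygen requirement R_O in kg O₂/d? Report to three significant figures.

R_O ≈ 1200 kg O₂/d

Correct the yield for decay: Y_obs = Y/(1 + k_d θ_c) = 0.342 / (1 + 0.0889 × 16.5) = 0.342 / 2.467 = 0.1386.
Mass of bCOD removed per day: Q(S₀ − S) = 3200 × 466.4 g/m³ = 1492 kg/d.
P_X = Y_obs·Q·(S₀ − S) = 0.1386 × 1492 = 206.9 kg VSS/d.
R_O = Q·(S₀ − S) − 1.42·P_X = 1492 − 1.42 × 206.9 = 1199 kg O₂/d.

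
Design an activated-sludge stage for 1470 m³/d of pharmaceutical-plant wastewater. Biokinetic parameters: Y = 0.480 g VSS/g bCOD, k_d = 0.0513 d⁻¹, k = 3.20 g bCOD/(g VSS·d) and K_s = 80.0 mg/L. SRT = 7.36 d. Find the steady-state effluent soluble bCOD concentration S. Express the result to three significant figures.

From the Monod/SRT balance for a CMAS, S = K_s·(1+k_d θ_c)/[θ_c·(Y k − k_d) − 1] = 80.0 × (1 + 0.0513 × 7.36) / [7.36 × (0.480 × 3.20 − 0.0513) − 1] = 110.2 / 9.927 = 11.10 mg/L.

S ≈ 11.1 mg/L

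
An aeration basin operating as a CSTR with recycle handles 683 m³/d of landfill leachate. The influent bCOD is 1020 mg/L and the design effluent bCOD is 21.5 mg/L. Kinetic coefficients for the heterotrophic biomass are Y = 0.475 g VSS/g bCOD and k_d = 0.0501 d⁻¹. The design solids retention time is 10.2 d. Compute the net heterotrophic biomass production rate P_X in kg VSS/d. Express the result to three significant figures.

Observed yield with endogenous decay: Y_obs = Y / (1 + k_d·θ_c) = 0.475 / (1 + 0.0501 × 10.2) = 0.475 / 1.511 = 0.3144 g VSS/g bCOD.
Substrate removed = Q·(S₀ − S) = 683 m³/d × (1020 − 21.5) g/m³ = 6.82×10^5 g/d = 682.0 kg/d.
Biomass produced: P_X = Y_obs·Q·ΔS = 0.3144 × 682.0 ≈ 214.4 kg VSS/d.

P_X ≈ 214 kg VSS/d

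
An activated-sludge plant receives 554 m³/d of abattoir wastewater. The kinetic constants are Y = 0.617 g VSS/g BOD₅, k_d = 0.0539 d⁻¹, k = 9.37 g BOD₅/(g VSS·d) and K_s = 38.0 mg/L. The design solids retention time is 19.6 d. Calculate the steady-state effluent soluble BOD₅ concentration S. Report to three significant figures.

Effluent substrate depends only on kinetics and SRT: S = K_s(1 + k_d θ_c) / [θ_c(Yk − k_d) − 1] = 38.0 × (1 + 0.0539 × 19.6) / [19.6 × (0.617 × 9.37 − 0.0539) − 1] = 78.14 / 111.3 = 0.7024 mg/L.

S ≈ 0.702 mg/L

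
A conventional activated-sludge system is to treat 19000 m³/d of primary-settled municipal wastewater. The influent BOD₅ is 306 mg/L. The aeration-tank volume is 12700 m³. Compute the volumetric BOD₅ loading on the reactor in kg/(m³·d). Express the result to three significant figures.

L_v ≈ 0.458 kg BOD₅/(m³·d)

Volumetric loading L_v = Q·S₀ / V = 19000 × 306 g/m³ / 12700 m³ = 457.8 g/(m³·d) = 0.4578 kg BOD₅/(m³·d).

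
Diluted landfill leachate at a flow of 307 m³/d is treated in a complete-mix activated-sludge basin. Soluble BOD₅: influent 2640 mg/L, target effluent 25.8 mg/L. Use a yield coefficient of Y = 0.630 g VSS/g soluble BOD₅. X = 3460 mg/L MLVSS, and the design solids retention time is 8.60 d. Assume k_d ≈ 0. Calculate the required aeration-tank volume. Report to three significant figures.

V ≈ 1260 m³

V·X = Y·Q·ΔS·θ_c gives V = 0.630 × 307 × (2640 − 25.8) × 8.60 / 3460 = 1257 m³.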